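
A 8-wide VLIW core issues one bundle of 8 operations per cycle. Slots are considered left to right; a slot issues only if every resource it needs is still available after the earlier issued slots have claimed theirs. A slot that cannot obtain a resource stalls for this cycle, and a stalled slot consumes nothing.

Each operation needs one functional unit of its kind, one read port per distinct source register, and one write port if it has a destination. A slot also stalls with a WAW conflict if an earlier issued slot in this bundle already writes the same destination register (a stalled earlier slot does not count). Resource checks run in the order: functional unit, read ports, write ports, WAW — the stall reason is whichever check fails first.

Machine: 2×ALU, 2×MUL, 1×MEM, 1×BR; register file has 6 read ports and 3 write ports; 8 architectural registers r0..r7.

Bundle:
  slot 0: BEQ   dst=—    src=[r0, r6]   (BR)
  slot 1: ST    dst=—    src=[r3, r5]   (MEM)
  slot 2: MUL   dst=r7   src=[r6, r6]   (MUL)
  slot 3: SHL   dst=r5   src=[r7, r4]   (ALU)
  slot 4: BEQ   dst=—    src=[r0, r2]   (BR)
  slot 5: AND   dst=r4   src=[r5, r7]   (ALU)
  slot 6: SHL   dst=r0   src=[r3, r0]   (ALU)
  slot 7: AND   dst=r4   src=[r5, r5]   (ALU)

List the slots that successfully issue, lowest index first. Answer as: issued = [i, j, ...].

[0] BR needs rd=2 wr=0: ok; after: ALU=2 MUL=2 MEM=1 BR=0, R=4, W=3
[1] MEM needs rd=2 wr=0: ok; after: ALU=2 MUL=2 MEM=0 BR=0, R=2, W=3
[2] MUL needs rd=1 wr=1: ok; after: ALU=2 MUL=1 MEM=0 BR=0, R=1, W=2
[3] ALU needs rd=2 wr=1: RD_PORT; after: ALU=2 MUL=1 MEM=0 BR=0, R=1, W=2
[4] BR needs rd=2 wr=0: FU; after: ALU=2 MUL=1 MEM=0 BR=0, R=1, W=2
[5] ALU needs rd=2 wr=1: RD_PORT; after: ALU=2 MUL=1 MEM=0 BR=0, R=1, W=2
[6] ALU needs rd=2 wr=1: RD_PORT; after: ALU=2 MUL=1 MEM=0 BR=0, R=1, W=2
[7] ALU needs rd=1 wr=1: ok; after: ALU=1 MUL=1 MEM=0 BR=0, R=0, W=1

issued = [0, 1, 2, 7]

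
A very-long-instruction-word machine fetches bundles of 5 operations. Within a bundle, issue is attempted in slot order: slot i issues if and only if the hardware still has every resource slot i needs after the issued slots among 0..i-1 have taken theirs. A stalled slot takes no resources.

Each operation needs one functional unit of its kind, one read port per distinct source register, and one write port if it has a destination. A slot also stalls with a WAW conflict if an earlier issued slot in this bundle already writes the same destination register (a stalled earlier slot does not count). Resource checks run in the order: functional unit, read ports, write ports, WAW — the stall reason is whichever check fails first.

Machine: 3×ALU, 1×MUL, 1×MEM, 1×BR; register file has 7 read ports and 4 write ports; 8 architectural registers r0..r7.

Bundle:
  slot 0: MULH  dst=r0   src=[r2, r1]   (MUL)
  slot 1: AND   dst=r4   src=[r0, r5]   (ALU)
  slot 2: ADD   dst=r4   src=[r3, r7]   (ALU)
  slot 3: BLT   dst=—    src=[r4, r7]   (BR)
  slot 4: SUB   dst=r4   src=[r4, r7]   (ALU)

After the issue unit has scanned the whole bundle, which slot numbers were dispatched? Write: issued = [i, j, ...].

[0] MUL needs rd=2 wr=1: ok; after: ALU=3 MUL=0 MEM=1 BR=1, R=5, W=3
[1] ALU needs rd=2 wr=1: ok; after: ALU=2 MUL=0 MEM=1 BR=1, R=3, W=2
[2] ALU needs rd=2 wr=1: WAW; after: ALU=2 MUL=0 MEM=1 BR=1, R=3, W=2
[3] BR needs rd=2 wr=0: ok; after: ALU=2 MUL=0 MEM=1 BR=0, R=1, W=2
[4] ALU needs rd=2 wr=1: RD_PORT; after: ALU=2 MUL=0 MEM=1 BR=0, R=1, W=2

issued = [0, 1, 3]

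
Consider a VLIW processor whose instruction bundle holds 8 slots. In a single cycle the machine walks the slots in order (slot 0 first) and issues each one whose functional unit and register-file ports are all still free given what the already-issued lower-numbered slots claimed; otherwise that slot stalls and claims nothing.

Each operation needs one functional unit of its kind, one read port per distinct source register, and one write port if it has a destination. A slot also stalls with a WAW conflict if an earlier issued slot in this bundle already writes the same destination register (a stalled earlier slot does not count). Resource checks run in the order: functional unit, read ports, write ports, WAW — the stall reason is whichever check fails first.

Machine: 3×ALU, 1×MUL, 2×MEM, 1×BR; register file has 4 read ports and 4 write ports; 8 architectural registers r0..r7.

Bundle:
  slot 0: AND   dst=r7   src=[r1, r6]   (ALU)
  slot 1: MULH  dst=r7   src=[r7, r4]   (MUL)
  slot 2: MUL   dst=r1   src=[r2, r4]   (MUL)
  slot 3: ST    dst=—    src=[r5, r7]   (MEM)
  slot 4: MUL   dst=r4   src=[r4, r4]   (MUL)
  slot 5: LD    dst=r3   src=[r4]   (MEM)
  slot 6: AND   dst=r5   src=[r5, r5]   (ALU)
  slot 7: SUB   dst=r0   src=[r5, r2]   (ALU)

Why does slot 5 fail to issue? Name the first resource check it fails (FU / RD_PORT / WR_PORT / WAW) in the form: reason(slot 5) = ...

reason(slot 5) = RD_PORT

(0) want 1×ALU +2rd +1wr — yes → AL2|MU1|ME2|BR1|rd2|wr3
(1) want 1×MUL +2rd +1wr — WAW → AL2|MU1|ME2|BR1|rd2|wr3
(2) want 1×MUL +2rd +1wr — yes → AL2|MU0|ME2|BR1|rd0|wr2
(3) want 1×MEM +2rd +0wr — RD_PORT → AL2|MU0|ME2|BR1|rd0|wr2
(4) want 1×MUL +1rd +1wr — FU → AL2|MU0|ME2|BR1|rd0|wr2
(5) want 1×MEM +1rd +1wr — RD_PORT → AL2|MU0|ME2|BR1|rd0|wr2
(6) want 1×ALU +1rd +1wr — RD_PORT → AL2|MU0|ME2|BR1|rd0|wr2
(7) want 1×ALU +2rd +1wr — RD_PORT → AL2|MU0|ME2|BR1|rd0|wr2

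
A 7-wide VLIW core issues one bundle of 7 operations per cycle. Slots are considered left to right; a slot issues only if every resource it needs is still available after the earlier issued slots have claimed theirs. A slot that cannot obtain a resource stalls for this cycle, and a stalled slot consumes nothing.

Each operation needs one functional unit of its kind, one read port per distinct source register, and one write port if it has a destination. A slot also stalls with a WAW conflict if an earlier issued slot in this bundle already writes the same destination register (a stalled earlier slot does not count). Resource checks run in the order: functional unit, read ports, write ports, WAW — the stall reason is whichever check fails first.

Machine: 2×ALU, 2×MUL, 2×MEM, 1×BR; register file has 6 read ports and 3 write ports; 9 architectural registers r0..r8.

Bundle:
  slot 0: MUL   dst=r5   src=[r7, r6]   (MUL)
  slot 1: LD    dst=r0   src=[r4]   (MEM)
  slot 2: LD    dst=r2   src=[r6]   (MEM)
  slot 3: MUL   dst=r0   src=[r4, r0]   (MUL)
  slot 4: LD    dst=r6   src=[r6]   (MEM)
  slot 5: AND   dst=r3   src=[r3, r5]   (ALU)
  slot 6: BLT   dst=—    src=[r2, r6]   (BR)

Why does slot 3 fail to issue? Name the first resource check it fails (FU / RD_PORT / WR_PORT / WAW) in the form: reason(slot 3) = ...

slot 0 (MUL): ISSUE — free A2,Mu1,Ld2,B1 rp4 wp2
slot 1 (MEM): ISSUE — free A2,Mu1,Ld1,B1 rp3 wp1
slot 2 (MEM): ISSUE — free A2,Mu1,Ld0,B1 rp2 wp0
slot 3 (MUL): stall WR_PORT — free A2,Mu1,Ld0,B1 rp2 wp0
slot 4 (MEM): stall FU — free A2,Mu1,Ld0,B1 rp2 wp0
slot 5 (ALU): stall WR_PORT — free A2,Mu1,Ld0,B1 rp2 wp0
slot 6 (BR): ISSUE — free A2,Mu1,Ld0,B0 rp0 wp0

reason(slot 3) = WR_PORT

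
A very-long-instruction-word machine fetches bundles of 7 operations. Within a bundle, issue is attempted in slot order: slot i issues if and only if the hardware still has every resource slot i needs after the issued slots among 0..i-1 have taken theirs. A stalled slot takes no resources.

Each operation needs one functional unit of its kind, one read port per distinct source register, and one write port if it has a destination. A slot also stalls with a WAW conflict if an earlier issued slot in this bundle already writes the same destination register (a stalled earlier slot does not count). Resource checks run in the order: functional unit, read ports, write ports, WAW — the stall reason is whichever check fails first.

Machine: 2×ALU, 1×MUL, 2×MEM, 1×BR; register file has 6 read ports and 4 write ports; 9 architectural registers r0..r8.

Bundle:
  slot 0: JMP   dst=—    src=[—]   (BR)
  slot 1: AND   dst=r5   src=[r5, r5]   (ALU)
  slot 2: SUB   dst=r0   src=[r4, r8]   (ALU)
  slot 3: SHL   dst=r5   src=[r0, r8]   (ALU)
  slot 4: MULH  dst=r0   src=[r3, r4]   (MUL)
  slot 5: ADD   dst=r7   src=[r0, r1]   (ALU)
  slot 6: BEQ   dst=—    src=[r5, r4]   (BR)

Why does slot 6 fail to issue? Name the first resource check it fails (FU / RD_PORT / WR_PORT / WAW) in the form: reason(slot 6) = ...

#0 BR src=- dispatched  <A:2 Mu:1 Ld:2 B:0 rd:6 wr:4>
#1 ALU src=r5,r5 dispatched  <A:1 Mu:1 Ld:2 B:0 rd:5 wr:3>
#2 ALU src=r4,r8 dispatched  <A:0 Mu:1 Ld:2 B:0 rd:3 wr:2>
#3 ALU src=r0,r8 held:FU  <A:0 Mu:1 Ld:2 B:0 rd:3 wr:2>
#4 MUL src=r3,r4 held:WAW  <A:0 Mu:1 Ld:2 B:0 rd:3 wr:2>
#5 ALU src=r0,r1 held:FU  <A:0 Mu:1 Ld:2 B:0 rd:3 wr:2>
#6 BR src=r5,r4 held:FU  <A:0 Mu:1 Ld:2 B:0 rd:3 wr:2>

reason(slot 6) = FU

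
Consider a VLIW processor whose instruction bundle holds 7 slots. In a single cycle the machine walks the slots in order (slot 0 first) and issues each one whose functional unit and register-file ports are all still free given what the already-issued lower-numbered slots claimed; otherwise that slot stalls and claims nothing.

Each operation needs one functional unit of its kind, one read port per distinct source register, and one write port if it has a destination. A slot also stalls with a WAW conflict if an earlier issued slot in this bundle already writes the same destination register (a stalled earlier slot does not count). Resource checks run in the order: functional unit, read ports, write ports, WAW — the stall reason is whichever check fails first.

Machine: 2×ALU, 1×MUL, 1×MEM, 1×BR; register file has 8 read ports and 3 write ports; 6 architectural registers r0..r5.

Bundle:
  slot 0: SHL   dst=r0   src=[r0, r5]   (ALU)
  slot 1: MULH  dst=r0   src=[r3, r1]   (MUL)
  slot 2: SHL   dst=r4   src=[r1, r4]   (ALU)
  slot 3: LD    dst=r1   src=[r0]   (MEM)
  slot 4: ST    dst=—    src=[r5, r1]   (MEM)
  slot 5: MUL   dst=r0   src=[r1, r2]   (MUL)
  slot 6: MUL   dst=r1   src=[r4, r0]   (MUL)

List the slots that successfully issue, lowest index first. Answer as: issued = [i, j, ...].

  0. ALU→r0 ⇒ go  {1A/1Mu/1Ld/1B | 6r 2w}
  1. MUL→r0 ⇒ no(WAW)  {1A/1Mu/1Ld/1B | 6r 2w}
  2. ALU→r4 ⇒ go  {0A/1Mu/1Ld/1B | 4r 1w}
  3. MEM→r1 ⇒ go  {0A/1Mu/0Ld/1B | 3r 0w}
  4. MEM ⇒ no(FU)  {0A/1Mu/0Ld/1B | 3r 0w}
  5. MUL→r0 ⇒ no(WR_PORT)  {0A/1Mu/0Ld/1B | 3r 0w}
  6. MUL→r1 ⇒ no(WR_PORT)  {0A/1Mu/0Ld/1B | 3r 0w}

issued = [0, 2, 3]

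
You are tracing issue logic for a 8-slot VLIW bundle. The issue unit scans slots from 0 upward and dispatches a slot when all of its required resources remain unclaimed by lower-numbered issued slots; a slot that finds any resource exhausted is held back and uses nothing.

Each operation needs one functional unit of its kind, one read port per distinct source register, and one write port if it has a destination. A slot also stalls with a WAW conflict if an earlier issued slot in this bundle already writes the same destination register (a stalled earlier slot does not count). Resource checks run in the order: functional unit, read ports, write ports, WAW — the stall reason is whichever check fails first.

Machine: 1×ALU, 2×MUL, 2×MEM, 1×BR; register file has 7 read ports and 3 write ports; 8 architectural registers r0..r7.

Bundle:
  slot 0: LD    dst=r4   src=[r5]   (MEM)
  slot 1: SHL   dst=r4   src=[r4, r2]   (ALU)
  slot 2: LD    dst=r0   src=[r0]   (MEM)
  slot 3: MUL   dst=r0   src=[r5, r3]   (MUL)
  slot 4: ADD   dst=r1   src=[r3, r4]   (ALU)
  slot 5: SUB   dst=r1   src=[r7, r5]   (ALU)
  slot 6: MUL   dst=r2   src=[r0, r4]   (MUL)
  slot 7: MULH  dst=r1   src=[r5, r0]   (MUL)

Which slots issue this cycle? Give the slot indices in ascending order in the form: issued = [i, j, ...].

  0. MEM→r4 ⇒ go  {1A/2Mu/1Ld/1B | 6r 2w}
  1. ALU→r4 ⇒ no(WAW)  {1A/2Mu/1Ld/1B | 6r 2w}
  2. MEM→r0 ⇒ go  {1A/2Mu/0Ld/1B | 5r 1w}
  3. MUL→r0 ⇒ no(WAW)  {1A/2Mu/0Ld/1B | 5r 1w}
  4. ALU→r1 ⇒ go  {0A/2Mu/0Ld/1B | 3r 0w}
  5. ALU→r1 ⇒ no(FU)  {0A/2Mu/0Ld/1B | 3r 0w}
  6. MUL→r2 ⇒ no(WR_PORT)  {0A/2Mu/0Ld/1B | 3r 0w}
  7. MUL→r1 ⇒ no(WR_PORT)  {0A/2Mu/0Ld/1B | 3r 0w}

issued = [0, 2, 4]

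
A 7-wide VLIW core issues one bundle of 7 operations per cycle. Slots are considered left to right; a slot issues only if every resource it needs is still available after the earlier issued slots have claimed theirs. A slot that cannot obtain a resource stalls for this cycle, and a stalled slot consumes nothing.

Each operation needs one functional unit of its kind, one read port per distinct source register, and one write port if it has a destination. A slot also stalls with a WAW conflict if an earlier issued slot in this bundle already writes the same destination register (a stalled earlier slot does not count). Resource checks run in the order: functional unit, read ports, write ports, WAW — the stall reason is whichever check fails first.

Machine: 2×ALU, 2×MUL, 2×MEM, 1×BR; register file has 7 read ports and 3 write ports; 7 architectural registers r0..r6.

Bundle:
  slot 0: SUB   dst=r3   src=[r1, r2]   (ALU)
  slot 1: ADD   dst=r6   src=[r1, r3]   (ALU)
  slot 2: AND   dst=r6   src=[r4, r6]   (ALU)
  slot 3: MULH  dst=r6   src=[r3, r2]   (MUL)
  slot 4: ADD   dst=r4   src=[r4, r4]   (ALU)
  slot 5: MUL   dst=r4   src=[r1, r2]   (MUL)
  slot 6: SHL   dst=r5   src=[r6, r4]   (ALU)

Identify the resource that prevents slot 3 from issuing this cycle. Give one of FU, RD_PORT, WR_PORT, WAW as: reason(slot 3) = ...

#0 ALU src=r1,r2 dispatched  <A:1 Mu:2 Ld:2 B:1 rd:5 wr:2>
#1 ALU src=r1,r3 dispatched  <A:0 Mu:2 Ld:2 B:1 rd:3 wr:1>
#2 ALU src=r4,r6 held:FU  <A:0 Mu:2 Ld:2 B:1 rd:3 wr:1>
#3 MUL src=r3,r2 held:WAW  <A:0 Mu:2 Ld:2 B:1 rd:3 wr:1>
#4 ALU src=r4,r4 held:FU  <A:0 Mu:2 Ld:2 B:1 rd:3 wr:1>
#5 MUL src=r1,r2 dispatched  <A:0 Mu:1 Ld:2 B:1 rd:1 wr:0>
#6 ALU src=r6,r4 held:FU  <A:0 Mu:1 Ld:2 B:1 rd:1 wr:0>

reason(slot 3) = WAW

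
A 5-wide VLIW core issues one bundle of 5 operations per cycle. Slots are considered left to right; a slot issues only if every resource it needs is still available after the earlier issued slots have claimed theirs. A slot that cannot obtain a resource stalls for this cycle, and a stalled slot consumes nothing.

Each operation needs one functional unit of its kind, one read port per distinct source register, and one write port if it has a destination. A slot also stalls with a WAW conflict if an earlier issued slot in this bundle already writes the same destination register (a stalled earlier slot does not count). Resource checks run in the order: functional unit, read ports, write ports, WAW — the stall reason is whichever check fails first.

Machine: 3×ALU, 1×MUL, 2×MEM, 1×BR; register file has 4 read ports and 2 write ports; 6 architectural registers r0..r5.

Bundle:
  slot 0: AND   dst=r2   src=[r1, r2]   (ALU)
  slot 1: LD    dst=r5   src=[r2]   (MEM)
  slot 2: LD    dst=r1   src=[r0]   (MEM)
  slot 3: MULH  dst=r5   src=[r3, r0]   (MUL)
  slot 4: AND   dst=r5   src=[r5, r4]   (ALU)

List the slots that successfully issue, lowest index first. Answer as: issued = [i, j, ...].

  0. ALU→r2 ⇒ go  {2A/1Mu/2Ld/1B | 2r 1w}
  1. MEM→r5 ⇒ go  {2A/1Mu/1Ld/1B | 1r 0w}
  2. MEM→r1 ⇒ no(WR_PORT)  {2A/1Mu/1Ld/1B | 1r 0w}
  3. MUL→r5 ⇒ no(RD_PORT)  {2A/1Mu/1Ld/1B | 1r 0w}
  4. ALU→r5 ⇒ no(RD_PORT)  {2A/1Mu/1Ld/1B | 1r 0w}

issued = [0, 1]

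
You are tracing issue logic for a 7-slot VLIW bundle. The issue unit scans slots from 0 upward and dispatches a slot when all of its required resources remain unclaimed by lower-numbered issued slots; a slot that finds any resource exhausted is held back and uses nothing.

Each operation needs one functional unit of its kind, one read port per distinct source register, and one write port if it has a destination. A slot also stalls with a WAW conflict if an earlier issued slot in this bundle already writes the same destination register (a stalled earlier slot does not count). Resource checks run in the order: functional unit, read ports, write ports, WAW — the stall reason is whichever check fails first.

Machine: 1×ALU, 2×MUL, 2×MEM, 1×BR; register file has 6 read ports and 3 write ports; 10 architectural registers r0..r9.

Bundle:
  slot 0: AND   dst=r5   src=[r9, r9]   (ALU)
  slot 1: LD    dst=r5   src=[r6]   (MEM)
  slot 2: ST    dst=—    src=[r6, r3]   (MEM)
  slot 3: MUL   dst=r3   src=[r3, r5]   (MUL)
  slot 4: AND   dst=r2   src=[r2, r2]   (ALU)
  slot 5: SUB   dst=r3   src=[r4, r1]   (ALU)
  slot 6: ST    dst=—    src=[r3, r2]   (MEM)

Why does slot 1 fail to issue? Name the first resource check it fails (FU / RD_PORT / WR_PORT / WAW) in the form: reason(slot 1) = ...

reason(slot 1) = WAW

slot 0 (ALU): ISSUE — free A0,Mu2,Ld2,B1 rp5 wp2
slot 1 (MEM): stall WAW — free A0,Mu2,Ld2,B1 rp5 wp2
slot 2 (MEM): ISSUE — free A0,Mu2,Ld1,B1 rp3 wp2
slot 3 (MUL): ISSUE — free A0,Mu1,Ld1,B1 rp1 wp1
slot 4 (ALU): stall FU — free A0,Mu1,Ld1,B1 rp1 wp1
slot 5 (ALU): stall FU — free A0,Mu1,Ld1,B1 rp1 wp1
slot 6 (MEM): stall RD_PORT — free A0,Mu1,Ld1,B1 rp1 wp1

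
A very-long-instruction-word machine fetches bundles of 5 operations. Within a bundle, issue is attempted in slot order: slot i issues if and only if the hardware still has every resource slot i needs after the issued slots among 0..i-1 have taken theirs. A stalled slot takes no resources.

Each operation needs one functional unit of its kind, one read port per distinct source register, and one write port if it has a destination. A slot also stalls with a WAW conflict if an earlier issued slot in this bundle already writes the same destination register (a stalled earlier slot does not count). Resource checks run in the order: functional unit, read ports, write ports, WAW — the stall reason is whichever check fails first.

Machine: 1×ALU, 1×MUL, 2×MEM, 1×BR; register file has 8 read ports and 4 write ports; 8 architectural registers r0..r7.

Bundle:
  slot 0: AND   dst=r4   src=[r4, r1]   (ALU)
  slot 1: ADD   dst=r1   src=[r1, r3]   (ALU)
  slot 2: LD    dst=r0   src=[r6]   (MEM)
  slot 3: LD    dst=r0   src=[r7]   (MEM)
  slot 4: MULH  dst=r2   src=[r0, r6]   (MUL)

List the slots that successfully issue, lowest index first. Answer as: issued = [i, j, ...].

issued = [0, 2, 4]

  0. ALU→r4 ⇒ go  {0A/1Mu/2Ld/1B | 6r 3w}
  1. ALU→r1 ⇒ no(FU)  {0A/1Mu/2Ld/1B | 6r 3w}
  2. MEM→r0 ⇒ go  {0A/1Mu/1Ld/1B | 5r 2w}
  3. MEM→r0 ⇒ no(WAW)  {0A/1Mu/1Ld/1B | 5r 2w}
  4. MUL→r2 ⇒ go  {0A/0Mu/1Ld/1B | 3r 1w}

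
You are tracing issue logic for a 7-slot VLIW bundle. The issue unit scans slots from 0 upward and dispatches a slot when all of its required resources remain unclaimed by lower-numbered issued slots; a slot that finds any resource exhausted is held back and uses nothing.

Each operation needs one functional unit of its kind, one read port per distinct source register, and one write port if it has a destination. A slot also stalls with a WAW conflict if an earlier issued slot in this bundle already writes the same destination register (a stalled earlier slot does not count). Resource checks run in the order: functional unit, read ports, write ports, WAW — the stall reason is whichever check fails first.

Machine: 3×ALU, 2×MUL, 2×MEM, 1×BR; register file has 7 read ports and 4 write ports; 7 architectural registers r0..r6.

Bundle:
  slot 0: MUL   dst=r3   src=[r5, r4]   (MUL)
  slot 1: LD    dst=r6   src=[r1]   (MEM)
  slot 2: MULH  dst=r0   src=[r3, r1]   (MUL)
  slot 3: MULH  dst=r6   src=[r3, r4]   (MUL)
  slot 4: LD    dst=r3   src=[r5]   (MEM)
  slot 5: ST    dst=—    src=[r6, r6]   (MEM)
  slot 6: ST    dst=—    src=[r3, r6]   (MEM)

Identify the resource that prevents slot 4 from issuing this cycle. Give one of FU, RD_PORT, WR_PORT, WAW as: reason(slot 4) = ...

  0. MUL→r3 ⇒ go  {3A/1Mu/2Ld/1B | 5r 3w}
  1. MEM→r6 ⇒ go  {3A/1Mu/1Ld/1B | 4r 2w}
  2. MUL→r0 ⇒ go  {3A/0Mu/1Ld/1B | 2r 1w}
  3. MUL→r6 ⇒ no(FU)  {3A/0Mu/1Ld/1B | 2r 1w}
  4. MEM→r3 ⇒ no(WAW)  {3A/0Mu/1Ld/1B | 2r 1w}
  5. MEM ⇒ go  {3A/0Mu/0Ld/1B | 1r 1w}
  6. MEM ⇒ no(FU)  {3A/0Mu/0Ld/1B | 1r 1w}

reason(slot 4) = WAW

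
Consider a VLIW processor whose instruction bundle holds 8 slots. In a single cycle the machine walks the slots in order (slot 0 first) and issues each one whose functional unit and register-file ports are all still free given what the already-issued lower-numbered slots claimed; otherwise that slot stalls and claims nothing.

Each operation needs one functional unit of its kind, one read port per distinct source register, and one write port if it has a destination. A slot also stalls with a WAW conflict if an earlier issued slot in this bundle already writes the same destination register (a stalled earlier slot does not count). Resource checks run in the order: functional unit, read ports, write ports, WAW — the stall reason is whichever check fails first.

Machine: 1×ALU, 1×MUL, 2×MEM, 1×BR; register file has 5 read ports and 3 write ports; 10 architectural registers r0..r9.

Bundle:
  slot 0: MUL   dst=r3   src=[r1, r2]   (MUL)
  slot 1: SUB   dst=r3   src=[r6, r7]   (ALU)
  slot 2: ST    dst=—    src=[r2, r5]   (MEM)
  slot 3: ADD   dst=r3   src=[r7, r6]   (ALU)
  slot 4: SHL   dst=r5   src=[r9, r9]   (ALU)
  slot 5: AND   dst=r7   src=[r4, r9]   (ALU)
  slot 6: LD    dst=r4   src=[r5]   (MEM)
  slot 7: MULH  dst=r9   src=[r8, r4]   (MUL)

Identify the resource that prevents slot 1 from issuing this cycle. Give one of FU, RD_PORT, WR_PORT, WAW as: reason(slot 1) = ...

  0. MUL→r3 ⇒ go  {1A/0Mu/2Ld/1B | 3r 2w}
  1. ALU→r3 ⇒ no(WAW)  {1A/0Mu/2Ld/1B | 3r 2w}
  2. MEM ⇒ go  {1A/0Mu/1Ld/1B | 1r 2w}
  3. ALU→r3 ⇒ no(RD_PORT)  {1A/0Mu/1Ld/1B | 1r 2w}
  4. ALU→r5 ⇒ go  {0A/0Mu/1Ld/1B | 0r 1w}
  5. ALU→r7 ⇒ no(FU)  {0A/0Mu/1Ld/1B | 0r 1w}
  6. MEM→r4 ⇒ no(RD_PORT)  {0A/0Mu/1Ld/1B | 0r 1w}
  7. MUL→r9 ⇒ no(FU)  {0A/0Mu/1Ld/1B | 0r 1w}

reason(slot 1) = WAW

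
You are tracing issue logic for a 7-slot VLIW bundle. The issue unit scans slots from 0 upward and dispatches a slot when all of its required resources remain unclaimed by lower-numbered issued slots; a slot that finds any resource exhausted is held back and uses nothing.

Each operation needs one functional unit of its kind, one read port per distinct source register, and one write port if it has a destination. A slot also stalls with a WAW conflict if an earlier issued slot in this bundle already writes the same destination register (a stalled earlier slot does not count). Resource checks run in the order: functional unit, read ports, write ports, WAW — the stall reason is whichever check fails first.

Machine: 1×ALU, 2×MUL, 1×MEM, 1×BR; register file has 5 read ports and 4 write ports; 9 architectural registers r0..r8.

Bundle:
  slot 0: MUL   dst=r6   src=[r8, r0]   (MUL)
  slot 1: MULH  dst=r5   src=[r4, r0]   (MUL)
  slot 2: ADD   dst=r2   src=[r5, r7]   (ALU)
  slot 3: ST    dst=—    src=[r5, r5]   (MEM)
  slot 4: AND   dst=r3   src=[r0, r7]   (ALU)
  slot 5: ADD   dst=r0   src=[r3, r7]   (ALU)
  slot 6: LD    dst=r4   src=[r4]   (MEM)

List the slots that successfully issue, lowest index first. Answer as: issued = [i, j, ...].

issued = [0, 1, 3]

  0. MUL→r6 ⇒ go  {1A/1Mu/1Ld/1B | 3r 3w}
  1. MUL→r5 ⇒ go  {1A/0Mu/1Ld/1B | 1r 2w}
  2. ALU→r2 ⇒ no(RD_PORT)  {1A/0Mu/1Ld/1B | 1r 2w}
  3. MEM ⇒ go  {1A/0Mu/0Ld/1B | 0r 2w}
  4. ALU→r3 ⇒ no(RD_PORT)  {1A/0Mu/0Ld/1B | 0r 2w}
  5. ALU→r0 ⇒ no(RD_PORT)  {1A/0Mu/0Ld/1B | 0r 2w}
  6. MEM→r4 ⇒ no(FU)  {1A/0Mu/0Ld/1B | 0r 2w}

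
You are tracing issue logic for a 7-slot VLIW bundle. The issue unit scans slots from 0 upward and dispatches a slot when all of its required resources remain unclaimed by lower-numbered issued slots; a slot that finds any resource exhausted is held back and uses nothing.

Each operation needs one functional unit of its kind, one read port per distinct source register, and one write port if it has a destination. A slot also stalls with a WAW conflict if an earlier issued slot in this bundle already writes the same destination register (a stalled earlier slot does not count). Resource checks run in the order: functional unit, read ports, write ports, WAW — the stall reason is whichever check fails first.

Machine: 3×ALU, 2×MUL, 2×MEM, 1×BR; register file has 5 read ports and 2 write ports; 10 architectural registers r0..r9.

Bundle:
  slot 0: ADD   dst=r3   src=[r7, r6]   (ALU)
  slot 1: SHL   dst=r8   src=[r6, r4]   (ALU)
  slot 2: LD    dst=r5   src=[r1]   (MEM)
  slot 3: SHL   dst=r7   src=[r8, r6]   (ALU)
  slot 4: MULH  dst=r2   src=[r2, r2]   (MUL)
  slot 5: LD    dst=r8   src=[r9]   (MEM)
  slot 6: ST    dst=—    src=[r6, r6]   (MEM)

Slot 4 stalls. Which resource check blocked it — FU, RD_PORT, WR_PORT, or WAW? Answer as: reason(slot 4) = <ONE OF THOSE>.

reason(slot 4) = WR_PORT

(0) want 1×ALU +2rd +1wr — yes → AL2|MU2|ME2|BR1|rd3|wr1
(1) want 1×ALU +2rd +1wr — yes → AL1|MU2|ME2|BR1|rd1|wr0
(2) want 1×MEM +1rd +1wr — WR_PORT → AL1|MU2|ME2|BR1|rd1|wr0
(3) want 1×ALU +2rd +1wr — RD_PORT → AL1|MU2|ME2|BR1|rd1|wr0
(4) want 1×MUL +1rd +1wr — WR_PORT → AL1|MU2|ME2|BR1|rd1|wr0
(5) want 1×MEM +1rd +1wr — WR_PORT → AL1|MU2|ME2|BR1|rd1|wr0
(6) want 1×MEM +1rd +0wr — yes → AL1|MU2|ME1|BR1|rd0|wr0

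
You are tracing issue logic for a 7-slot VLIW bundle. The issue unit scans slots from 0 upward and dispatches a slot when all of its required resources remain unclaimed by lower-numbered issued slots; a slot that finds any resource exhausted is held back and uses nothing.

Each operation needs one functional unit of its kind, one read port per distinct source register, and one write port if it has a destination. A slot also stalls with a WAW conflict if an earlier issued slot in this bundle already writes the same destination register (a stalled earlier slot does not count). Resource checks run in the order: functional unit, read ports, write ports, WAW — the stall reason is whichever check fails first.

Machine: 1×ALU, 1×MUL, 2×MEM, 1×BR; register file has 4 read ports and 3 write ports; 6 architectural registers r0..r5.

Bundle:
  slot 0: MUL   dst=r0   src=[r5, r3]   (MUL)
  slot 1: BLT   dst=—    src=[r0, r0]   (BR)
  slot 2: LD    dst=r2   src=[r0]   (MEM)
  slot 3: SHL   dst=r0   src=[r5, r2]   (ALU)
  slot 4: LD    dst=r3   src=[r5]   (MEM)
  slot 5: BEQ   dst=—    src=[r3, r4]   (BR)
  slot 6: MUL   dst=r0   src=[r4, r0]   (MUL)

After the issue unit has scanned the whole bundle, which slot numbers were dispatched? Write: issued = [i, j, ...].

issued = [0, 1, 2]

#0 MUL src=r5,r3 dispatched  <A:1 Mu:0 Ld:2 B:1 rd:2 wr:2>
#1 BR src=r0,r0 dispatched  <A:1 Mu:0 Ld:2 B:0 rd:1 wr:2>
#2 MEM src=r0 dispatched  <A:1 Mu:0 Ld:1 B:0 rd:0 wr:1>
#3 ALU src=r5,r2 held:RD_PORT  <A:1 Mu:0 Ld:1 B:0 rd:0 wr:1>
#4 MEM src=r5 held:RD_PORT  <A:1 Mu:0 Ld:1 B:0 rd:0 wr:1>
#5 BR src=r3,r4 held:FU  <A:1 Mu:0 Ld:1 B:0 rd:0 wr:1>
#6 MUL src=r4,r0 held:FU  <A:1 Mu:0 Ld:1 B:0 rd:0 wr:1>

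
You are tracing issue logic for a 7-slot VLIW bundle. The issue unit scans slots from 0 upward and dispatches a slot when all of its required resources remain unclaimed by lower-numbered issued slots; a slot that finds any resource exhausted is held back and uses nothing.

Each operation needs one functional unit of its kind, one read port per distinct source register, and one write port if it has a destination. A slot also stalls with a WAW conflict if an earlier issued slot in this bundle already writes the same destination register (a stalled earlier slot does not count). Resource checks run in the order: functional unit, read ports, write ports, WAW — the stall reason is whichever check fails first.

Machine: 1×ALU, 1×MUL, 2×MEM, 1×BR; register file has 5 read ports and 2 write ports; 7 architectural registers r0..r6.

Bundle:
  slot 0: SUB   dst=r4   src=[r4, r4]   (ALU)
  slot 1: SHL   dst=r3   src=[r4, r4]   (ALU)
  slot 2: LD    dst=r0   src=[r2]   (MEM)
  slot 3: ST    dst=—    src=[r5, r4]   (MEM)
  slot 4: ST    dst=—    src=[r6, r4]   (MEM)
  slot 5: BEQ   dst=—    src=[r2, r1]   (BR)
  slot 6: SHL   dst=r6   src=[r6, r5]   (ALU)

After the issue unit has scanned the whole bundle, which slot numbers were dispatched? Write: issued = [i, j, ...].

slot 0 (ALU): ISSUE — free A0,Mu1,Ld2,B1 rp4 wp1
slot 1 (ALU): stall FU — free A0,Mu1,Ld2,B1 rp4 wp1
slot 2 (MEM): ISSUE — free A0,Mu1,Ld1,B1 rp3 wp0
slot 3 (MEM): ISSUE — free A0,Mu1,Ld0,B1 rp1 wp0
slot 4 (MEM): stall FU — free A0,Mu1,Ld0,B1 rp1 wp0
slot 5 (BR): stall RD_PORT — free A0,Mu1,Ld0,B1 rp1 wp0
slot 6 (ALU): stall FU — free A0,Mu1,Ld0,B1 rp1 wp0

issued = [0, 2, 3]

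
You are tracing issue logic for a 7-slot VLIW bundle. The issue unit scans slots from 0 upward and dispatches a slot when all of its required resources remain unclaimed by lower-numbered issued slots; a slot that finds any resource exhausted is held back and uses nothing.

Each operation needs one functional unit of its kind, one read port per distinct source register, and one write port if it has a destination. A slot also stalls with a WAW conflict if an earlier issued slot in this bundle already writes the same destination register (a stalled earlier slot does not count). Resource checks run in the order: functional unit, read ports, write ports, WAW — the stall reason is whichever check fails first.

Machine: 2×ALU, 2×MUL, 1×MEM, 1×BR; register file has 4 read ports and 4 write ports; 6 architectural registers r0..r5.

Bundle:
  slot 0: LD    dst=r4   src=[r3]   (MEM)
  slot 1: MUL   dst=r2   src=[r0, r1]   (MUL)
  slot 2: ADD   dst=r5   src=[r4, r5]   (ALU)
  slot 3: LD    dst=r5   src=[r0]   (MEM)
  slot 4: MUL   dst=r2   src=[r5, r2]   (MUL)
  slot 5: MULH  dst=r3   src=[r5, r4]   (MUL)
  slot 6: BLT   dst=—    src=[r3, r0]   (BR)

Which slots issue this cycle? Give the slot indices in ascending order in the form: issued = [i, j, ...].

issued = [0, 1]

#0 MEM src=r3 dispatched  <A:2 Mu:2 Ld:0 B:1 rd:3 wr:3>
#1 MUL src=r0,r1 dispatched  <A:2 Mu:1 Ld:0 B:1 rd:1 wr:2>
#2 ALU src=r4,r5 held:RD_PORT  <A:2 Mu:1 Ld:0 B:1 rd:1 wr:2>
#3 MEM src=r0 held:FU  <A:2 Mu:1 Ld:0 B:1 rd:1 wr:2>
#4 MUL src=r5,r2 held:RD_PORT  <A:2 Mu:1 Ld:0 B:1 rd:1 wr:2>
#5 MUL src=r5,r4 held:RD_PORT  <A:2 Mu:1 Ld:0 B:1 rd:1 wr:2>
#6 BR src=r3,r0 held:RD_PORT  <A:2 Mu:1 Ld:0 B:1 rd:1 wr:2>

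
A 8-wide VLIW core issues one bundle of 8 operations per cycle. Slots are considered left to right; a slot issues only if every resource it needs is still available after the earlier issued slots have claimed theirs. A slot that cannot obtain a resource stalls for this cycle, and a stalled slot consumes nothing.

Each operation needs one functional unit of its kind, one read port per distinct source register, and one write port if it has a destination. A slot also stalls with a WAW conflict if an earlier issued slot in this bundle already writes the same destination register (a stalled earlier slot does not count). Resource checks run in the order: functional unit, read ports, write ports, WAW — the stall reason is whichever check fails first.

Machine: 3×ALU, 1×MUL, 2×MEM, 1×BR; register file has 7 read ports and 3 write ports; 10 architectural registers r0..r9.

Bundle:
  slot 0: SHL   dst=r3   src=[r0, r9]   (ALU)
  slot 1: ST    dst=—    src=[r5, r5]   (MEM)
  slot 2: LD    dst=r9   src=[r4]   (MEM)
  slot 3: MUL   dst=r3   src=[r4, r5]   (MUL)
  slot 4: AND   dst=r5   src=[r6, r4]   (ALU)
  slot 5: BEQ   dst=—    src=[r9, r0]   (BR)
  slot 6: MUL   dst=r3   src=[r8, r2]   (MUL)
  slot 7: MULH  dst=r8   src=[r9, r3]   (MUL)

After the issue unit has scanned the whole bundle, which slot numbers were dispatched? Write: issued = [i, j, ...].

#0 ALU src=r0,r9 dispatched  <A:2 Mu:1 Ld:2 B:1 rd:5 wr:2>
#1 MEM src=r5,r5 dispatched  <A:2 Mu:1 Ld:1 B:1 rd:4 wr:2>
#2 MEM src=r4 dispatched  <A:2 Mu:1 Ld:0 B:1 rd:3 wr:1>
#3 MUL src=r4,r5 held:WAW  <A:2 Mu:1 Ld:0 B:1 rd:3 wr:1>
#4 ALU src=r6,r4 dispatched  <A:1 Mu:1 Ld:0 B:1 rd:1 wr:0>
#5 BR src=r9,r0 held:RD_PORT  <A:1 Mu:1 Ld:0 B:1 rd:1 wr:0>
#6 MUL src=r8,r2 held:RD_PORT  <A:1 Mu:1 Ld:0 B:1 rd:1 wr:0>
#7 MUL src=r9,r3 held:RD_PORT  <A:1 Mu:1 Ld:0 B:1 rd:1 wr:0>

issued = [0, 1, 2, 4]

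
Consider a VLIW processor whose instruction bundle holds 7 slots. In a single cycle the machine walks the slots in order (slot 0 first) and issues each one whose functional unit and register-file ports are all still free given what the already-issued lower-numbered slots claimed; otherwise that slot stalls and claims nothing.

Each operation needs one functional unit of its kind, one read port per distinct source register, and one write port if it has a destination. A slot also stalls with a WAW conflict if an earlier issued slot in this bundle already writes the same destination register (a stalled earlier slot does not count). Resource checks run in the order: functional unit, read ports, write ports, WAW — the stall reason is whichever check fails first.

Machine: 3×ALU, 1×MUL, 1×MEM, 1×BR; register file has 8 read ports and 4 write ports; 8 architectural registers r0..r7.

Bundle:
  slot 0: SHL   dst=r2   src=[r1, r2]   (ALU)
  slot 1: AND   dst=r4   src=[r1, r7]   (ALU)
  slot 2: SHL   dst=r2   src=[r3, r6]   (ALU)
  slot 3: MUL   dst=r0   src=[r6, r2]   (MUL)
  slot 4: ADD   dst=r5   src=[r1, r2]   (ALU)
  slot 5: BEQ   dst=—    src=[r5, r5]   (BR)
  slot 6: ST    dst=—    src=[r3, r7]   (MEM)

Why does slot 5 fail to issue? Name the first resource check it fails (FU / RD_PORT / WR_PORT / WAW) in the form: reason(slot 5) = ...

reason(slot 5) = RD_PORT

  0. ALU→r2 ⇒ go  {2A/1Mu/1Ld/1B | 6r 3w}
  1. ALU→r4 ⇒ go  {1A/1Mu/1Ld/1B | 4r 2w}
  2. ALU→r2 ⇒ no(WAW)  {1A/1Mu/1Ld/1B | 4r 2w}
  3. MUL→r0 ⇒ go  {1A/0Mu/1Ld/1B | 2r 1w}
  4. ALU→r5 ⇒ go  {0A/0Mu/1Ld/1B | 0r 0w}
  5. BR ⇒ no(RD_PORT)  {0A/0Mu/1Ld/1B | 0r 0w}
  6. MEM ⇒ no(RD_PORT)  {0A/0Mu/1Ld/1B | 0r 0w}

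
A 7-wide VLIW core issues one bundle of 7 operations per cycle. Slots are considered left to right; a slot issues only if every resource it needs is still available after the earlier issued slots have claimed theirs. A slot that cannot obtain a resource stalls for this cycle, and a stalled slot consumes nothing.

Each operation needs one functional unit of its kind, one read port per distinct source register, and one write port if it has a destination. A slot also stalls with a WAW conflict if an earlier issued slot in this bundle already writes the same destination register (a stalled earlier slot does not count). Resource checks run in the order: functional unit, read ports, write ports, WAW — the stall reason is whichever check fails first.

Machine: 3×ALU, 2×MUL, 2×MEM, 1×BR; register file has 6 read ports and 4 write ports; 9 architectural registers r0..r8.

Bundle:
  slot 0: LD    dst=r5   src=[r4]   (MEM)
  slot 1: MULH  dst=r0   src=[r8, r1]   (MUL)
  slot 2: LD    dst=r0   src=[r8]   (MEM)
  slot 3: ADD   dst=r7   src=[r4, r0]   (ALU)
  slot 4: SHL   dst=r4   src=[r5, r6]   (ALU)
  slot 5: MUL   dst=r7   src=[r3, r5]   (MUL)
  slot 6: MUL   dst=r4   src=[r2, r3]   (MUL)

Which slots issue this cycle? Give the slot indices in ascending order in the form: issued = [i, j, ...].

issued = [0, 1, 3]

(0) want 1×MEM +1rd +1wr — yes → AL3|MU2|ME1|BR1|rd5|wr3
(1) want 1×MUL +2rd +1wr — yes → AL3|MU1|ME1|BR1|rd3|wr2
(2) want 1×MEM +1rd +1wr — WAW → AL3|MU1|ME1|BR1|rd3|wr2
(3) want 1×ALU +2rd +1wr — yes → AL2|MU1|ME1|BR1|rd1|wr1
(4) want 1×ALU +2rd +1wr — RD_PORT → AL2|MU1|ME1|BR1|rd1|wr1
(5) want 1×MUL +2rd +1wr — RD_PORT → AL2|MU1|ME1|BR1|rd1|wr1
(6) want 1×MUL +2rd +1wr — RD_PORT → AL2|MU1|ME1|BR1|rd1|wr1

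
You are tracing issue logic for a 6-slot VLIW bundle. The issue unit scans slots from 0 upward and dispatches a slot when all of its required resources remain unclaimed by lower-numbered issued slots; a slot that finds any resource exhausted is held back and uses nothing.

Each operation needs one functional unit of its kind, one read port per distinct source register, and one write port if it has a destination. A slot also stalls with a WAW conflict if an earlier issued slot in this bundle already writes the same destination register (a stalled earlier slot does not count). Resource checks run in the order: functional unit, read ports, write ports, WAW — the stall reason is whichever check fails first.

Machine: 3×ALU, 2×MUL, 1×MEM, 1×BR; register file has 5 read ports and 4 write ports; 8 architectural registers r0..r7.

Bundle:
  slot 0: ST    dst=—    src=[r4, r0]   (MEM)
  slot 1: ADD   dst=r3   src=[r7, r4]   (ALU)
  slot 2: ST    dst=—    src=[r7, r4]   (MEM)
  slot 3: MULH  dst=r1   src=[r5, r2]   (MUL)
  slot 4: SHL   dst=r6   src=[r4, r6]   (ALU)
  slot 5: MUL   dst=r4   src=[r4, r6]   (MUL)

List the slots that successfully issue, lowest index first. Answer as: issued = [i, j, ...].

#0 MEM src=r4,r0 dispatched  <A:3 Mu:2 Ld:0 B:1 rd:3 wr:4>
#1 ALU src=r7,r4 dispatched  <A:2 Mu:2 Ld:0 B:1 rd:1 wr:3>
#2 MEM src=r7,r4 held:FU  <A:2 Mu:2 Ld:0 B:1 rd:1 wr:3>
#3 MUL src=r5,r2 held:RD_PORT  <A:2 Mu:2 Ld:0 B:1 rd:1 wr:3>
#4 ALU src=r4,r6 held:RD_PORT  <A:2 Mu:2 Ld:0 B:1 rd:1 wr:3>
#5 MUL src=r4,r6 held:RD_PORT  <A:2 Mu:2 Ld:0 B:1 rd:1 wr:3>

issued = [0, 1]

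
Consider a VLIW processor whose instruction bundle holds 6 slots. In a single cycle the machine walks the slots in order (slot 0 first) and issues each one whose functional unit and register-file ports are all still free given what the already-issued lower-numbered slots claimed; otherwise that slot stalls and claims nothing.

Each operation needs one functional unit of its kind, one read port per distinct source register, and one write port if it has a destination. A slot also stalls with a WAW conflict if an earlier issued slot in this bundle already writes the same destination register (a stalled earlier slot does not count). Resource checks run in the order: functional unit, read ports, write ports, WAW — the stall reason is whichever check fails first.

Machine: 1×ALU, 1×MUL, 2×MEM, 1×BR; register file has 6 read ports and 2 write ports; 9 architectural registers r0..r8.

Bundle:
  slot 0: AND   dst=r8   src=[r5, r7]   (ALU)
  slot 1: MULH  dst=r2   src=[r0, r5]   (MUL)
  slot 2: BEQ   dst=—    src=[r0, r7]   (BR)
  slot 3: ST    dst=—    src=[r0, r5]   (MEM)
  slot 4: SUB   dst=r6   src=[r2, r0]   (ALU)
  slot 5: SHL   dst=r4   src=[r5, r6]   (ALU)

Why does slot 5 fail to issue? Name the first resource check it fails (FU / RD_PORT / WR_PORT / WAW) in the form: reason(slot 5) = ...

reason(slot 5) = FU

slot 0 (ALU): ISSUE — free A0,Mu1,Ld2,B1 rp4 wp1
slot 1 (MUL): ISSUE — free A0,Mu0,Ld2,B1 rp2 wp0
slot 2 (BR): ISSUE — free A0,Mu0,Ld2,B0 rp0 wp0
slot 3 (MEM): stall RD_PORT — free A0,Mu0,Ld2,B0 rp0 wp0
slot 4 (ALU): stall FU — free A0,Mu0,Ld2,B0 rp0 wp0
slot 5 (ALU): stall FU — free A0,Mu0,Ld2,B0 rp0 wp0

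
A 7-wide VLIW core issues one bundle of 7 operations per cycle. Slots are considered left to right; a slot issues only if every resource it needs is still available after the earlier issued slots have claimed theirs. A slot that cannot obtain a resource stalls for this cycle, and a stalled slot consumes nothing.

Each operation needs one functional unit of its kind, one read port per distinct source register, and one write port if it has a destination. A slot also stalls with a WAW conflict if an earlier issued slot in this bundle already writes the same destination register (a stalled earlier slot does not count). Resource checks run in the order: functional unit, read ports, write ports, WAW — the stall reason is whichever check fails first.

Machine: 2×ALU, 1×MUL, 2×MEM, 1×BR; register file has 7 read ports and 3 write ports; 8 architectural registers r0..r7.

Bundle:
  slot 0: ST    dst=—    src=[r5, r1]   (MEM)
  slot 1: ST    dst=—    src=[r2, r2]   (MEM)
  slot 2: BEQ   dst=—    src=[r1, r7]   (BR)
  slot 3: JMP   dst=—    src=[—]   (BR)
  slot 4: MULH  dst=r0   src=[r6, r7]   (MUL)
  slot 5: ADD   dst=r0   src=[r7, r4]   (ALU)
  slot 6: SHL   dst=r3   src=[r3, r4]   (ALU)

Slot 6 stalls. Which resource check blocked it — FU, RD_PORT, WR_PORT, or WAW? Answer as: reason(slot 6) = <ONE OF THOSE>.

(0) want 1×MEM +2rd +0wr — yes → AL2|MU1|ME1|BR1|rd5|wr3
(1) want 1×MEM +1rd +0wr — yes → AL2|MU1|ME0|BR1|rd4|wr3
(2) want 1×BR +2rd +0wr — yes → AL2|MU1|ME0|BR0|rd2|wr3
(3) want 1×BR +0rd +0wr — FU → AL2|MU1|ME0|BR0|rd2|wr3
(4) want 1×MUL +2rd +1wr — yes → AL2|MU0|ME0|BR0|rd0|wr2
(5) want 1×ALU +2rd +1wr — RD_PORT → AL2|MU0|ME0|BR0|rd0|wr2
(6) want 1×ALU +2rd +1wr — RD_PORT → AL2|MU0|ME0|BR0|rd0|wr2

reason(slot 6) = RD_PORT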